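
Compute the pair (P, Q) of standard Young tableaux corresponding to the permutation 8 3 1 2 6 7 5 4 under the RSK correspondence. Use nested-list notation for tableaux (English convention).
Insert each entry of the permutation into P by Schensted row insertion, recording in Q the position of each new cell.

After inserting 8: P = [[8]].
After inserting 3: P = [[3], [8]].
After inserting 1: P = [[1], [3], [8]].
After inserting 2: P = [[1, 2], [3], [8]].
After inserting 6: P = [[1, 2, 6], [3], [8]].
After inserting 7: P = [[1, 2, 6, 7], [3], [8]].
After inserting 5: P = [[1, 2, 5, 7], [3, 6], [8]].
After inserting 4: P = [[1, 2, 4, 7], [3, 5], [6], [8]].

So P = [[1, 2, 4, 7], [3, 5], [6], [8]], Q = [[1, 4, 5, 6], [2, 7], [3], [8]].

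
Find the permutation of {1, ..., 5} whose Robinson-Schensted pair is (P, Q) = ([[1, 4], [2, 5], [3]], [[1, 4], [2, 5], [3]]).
Reverse the RSK construction: for i from n down to 1, find the cell of Q containing i, remove the entry at that cell from P, and reverse-bump it up through P; the value ejected from row 1 is w(i).

Step i=5: Q has 5 at row 2, column 2; remove 5 from row 2 of P and reverse-bump: 5 enters row 1 and ejects 4. So w(5) = 4. P is now [[1, 5], [2], [3]].
Step i=4: Q has 4 at row 1, column 2; remove that cell from P, ejecting 5. So w(4) = 5. P is now [[1], [2], [3]].
Step i=3: Q has 3 at row 3, column 1; remove 3 from row 3 of P and reverse-bump: 3 enters row 2 and ejects 2; 2 enters row 1 and ejects 1. So w(3) = 1. P is now [[2], [3]].
Step i=2: Q has 2 at row 2, column 1; remove 3 from row 2 of P and reverse-bump: 3 enters row 1 and ejects 2. So w(2) = 2. P is now [[3]].
Step i=1: Q has 1 at row 1, column 1; remove that cell from P, ejecting 3. So w(1) = 3. P is now [].

So w = 3 2 1 5 4.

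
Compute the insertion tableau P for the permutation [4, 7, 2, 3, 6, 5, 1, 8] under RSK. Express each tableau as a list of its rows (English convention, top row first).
P = [[1, 3, 5, 8], [2, 6], [4], [7]]

Insert 4: appended to row 1. P = [[4]].
Insert 7: appended to row 1. P = [[4, 7]].
Insert 2: 2 bumps 4 from row 1; 4 starts row 2. P = [[2, 7], [4]].
Insert 3: 3 bumps 7 from row 1; 7 appends to row 2. P = [[2, 3], [4, 7]].
Insert 6: appended to row 1. P = [[2, 3, 6], [4, 7]].
Insert 5: 5 bumps 6 from row 1; 6 bumps 7 from row 2; 7 starts row 3. P = [[2, 3, 5], [4, 6], [7]].
Insert 1: 1 bumps 2 from row 1; 2 bumps 4 from row 2; 4 bumps 7 from row 3; 7 starts row 4. P = [[1, 3, 5], [2, 6], [4], [7]].
Insert 8: appended to row 1. P = [[1, 3, 5, 8], [2, 6], [4], [7]].

So P = [[1, 3, 5, 8], [2, 6], [4], [7]].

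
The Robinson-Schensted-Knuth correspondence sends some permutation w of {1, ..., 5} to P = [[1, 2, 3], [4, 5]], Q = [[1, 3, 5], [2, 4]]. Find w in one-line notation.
Reverse RSK: for i = n, n-1, ..., 1, locate i in Q, remove the corresponding corner cell from P, and reverse-bump its entry up through P; the value ejected from row 1 is w(i).

So w = 4 1 5 2 3.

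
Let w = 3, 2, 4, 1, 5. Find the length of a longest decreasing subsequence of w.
3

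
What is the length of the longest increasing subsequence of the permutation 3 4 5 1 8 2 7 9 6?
5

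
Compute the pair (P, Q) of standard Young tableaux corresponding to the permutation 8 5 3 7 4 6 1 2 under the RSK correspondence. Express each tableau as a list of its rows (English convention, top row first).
P = [[1, 2, 6], [3, 4], [5, 7], [8]], Q = [[1, 4, 6], [2, 5], [3, 8], [7]]

Insert each entry of the permutation into P by Schensted row insertion, recording in Q the position of each new cell.

Insert 8: appended to row 1. P = [[8]].
Insert 5: 5 bumps 8 from row 1; 8 starts row 2. P = [[5], [8]].
Insert 3: 3 bumps 5 from row 1; 5 bumps 8 from row 2; 8 starts row 3. P = [[3], [5], [8]].
Insert 7: appended to row 1. P = [[3, 7], [5], [8]].
Insert 4: 4 bumps 7 from row 1; 7 appends to row 2. P = [[3, 4], [5, 7], [8]].
Insert 6: appended to row 1. P = [[3, 4, 6], [5, 7], [8]].
Insert 1: 1 bumps 3 from row 1; 3 bumps 5 from row 2; 5 bumps 8 from row 3; 8 starts row 4. P = [[1, 4, 6], [3, 7], [5], [8]].
Insert 2: 2 bumps 4 from row 1; 4 bumps 7 from row 2; 7 appends to row 3. P = [[1, 2, 6], [3, 4], [5, 7], [8]].

So P = [[1, 2, 6], [3, 4], [5, 7], [8]], Q = [[1, 4, 6], [2, 5], [3, 8], [7]].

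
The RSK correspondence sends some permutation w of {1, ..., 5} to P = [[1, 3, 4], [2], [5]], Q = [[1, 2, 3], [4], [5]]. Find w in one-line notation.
Reverse RSK: for i = n, n-1, ..., 1, locate i in Q, remove the corresponding corner cell from P, and reverse-bump its entry up through P; the value ejected from row 1 is w(i).

So w = 2 3 5 4 1.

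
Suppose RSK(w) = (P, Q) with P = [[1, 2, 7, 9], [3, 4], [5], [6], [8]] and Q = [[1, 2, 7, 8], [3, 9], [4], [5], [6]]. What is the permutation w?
3 8 6 5 4 1 7 9 2

Reverse RSK: for i = n, n-1, ..., 1, locate i in Q, remove the corresponding corner cell from P, and reverse-bump its entry up through P; the value ejected from row 1 is w(i).

So w = 3 8 6 5 4 1 7 9 2.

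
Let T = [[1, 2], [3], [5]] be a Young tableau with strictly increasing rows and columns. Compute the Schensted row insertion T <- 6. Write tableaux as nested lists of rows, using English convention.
6 is larger than every entry of row 1, so it is appended to row 1. The new tableau is [[1, 2, 6], [3], [5]].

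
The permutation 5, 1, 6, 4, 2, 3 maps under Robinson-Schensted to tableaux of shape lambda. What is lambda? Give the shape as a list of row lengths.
Row-insert each entry into an empty tableau.

After inserting 5: P = [[5]].
After inserting 1: P = [[1], [5]].
After inserting 6: P = [[1, 6], [5]].
After inserting 4: P = [[1, 4], [5, 6]].
After inserting 2: P = [[1, 2], [4, 6], [5]].
After inserting 3: P = [[1, 2, 3], [4, 6], [5]].

The final insertion tableau P = [[1, 2, 3], [4, 6], [5]] has shape [3, 2, 1].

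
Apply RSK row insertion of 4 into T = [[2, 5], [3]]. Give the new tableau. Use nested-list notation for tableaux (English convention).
In row 1, 4 replaces 5 (the leftmost entry greater than 4); 5 is bumped to row 2. 5 is appended to row 2. The new tableau is [[2, 4], [3, 5]].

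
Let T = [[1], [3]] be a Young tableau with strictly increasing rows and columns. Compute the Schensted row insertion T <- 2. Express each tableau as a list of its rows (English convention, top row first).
2 is larger than every entry of row 1, so it is appended to row 1. The new tableau is [[1, 2], [3]].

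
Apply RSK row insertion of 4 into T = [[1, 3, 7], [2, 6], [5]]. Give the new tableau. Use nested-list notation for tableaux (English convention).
[[1, 3, 4], [2, 6, 7], [5]]

In row 1, 4 replaces 7 (the leftmost entry greater than 4); 7 is bumped to row 2. 7 is appended to row 2. The new tableau is [[1, 3, 4], [2, 6, 7], [5]].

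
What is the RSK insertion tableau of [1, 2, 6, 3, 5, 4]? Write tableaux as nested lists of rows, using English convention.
Insert 1: appended to row 1. P = [[1]].
Insert 2: appended to row 1. P = [[1, 2]].
Insert 6: appended to row 1. P = [[1, 2, 6]].
Insert 3: 3 bumps 6 from row 1; 6 starts row 2. P = [[1, 2, 3], [6]].
Insert 5: appended to row 1. P = [[1, 2, 3, 5], [6]].
Insert 4: 4 bumps 5 from row 1; 5 bumps 6 from row 2; 6 starts row 3. P = [[1, 2, 3, 4], [5], [6]].

So P = [[1, 2, 3, 4], [5], [6]].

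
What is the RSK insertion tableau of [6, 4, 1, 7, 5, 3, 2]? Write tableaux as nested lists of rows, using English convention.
P = [[1, 2], [3, 5], [4, 7], [6]]

Insert 6: appended to row 1. P = [[6]].
Insert 4: 4 bumps 6 from row 1; 6 starts row 2. P = [[4], [6]].
Insert 1: 1 bumps 4 from row 1; 4 bumps 6 from row 2; 6 starts row 3. P = [[1], [4], [6]].
Insert 7: appended to row 1. P = [[1, 7], [4], [6]].
Insert 5: 5 bumps 7 from row 1; 7 appends to row 2. P = [[1, 5], [4, 7], [6]].
Insert 3: 3 bumps 5 from row 1; 5 bumps 7 from row 2; 7 appends to row 3. P = [[1, 3], [4, 5], [6, 7]].
Insert 2: 2 bumps 3 from row 1; 3 bumps 4 from row 2; 4 bumps 6 from row 3; 6 starts row 4. P = [[1, 2], [3, 5], [4, 7], [6]].

So P = [[1, 2], [3, 5], [4, 7], [6]].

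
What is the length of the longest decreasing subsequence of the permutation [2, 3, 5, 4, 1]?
3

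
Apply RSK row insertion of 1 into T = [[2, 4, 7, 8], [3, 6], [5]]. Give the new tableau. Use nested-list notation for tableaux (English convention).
In row 1, 1 replaces 2 (the leftmost entry greater than 1); 2 is bumped to row 2. In row 2, 2 replaces 3 (the leftmost entry greater than 2); 3 is bumped to row 3. In row 3, 3 replaces 5 (the leftmost entry greater than 3); 5 is bumped to row 4. 5 starts a new row 4. The new tableau is [[1, 4, 7, 8], [2, 6], [3], [5]].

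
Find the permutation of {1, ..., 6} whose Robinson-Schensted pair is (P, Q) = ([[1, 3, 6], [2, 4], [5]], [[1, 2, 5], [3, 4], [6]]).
2 5 1 4 6 3

Reverse the RSK construction: for i from n down to 1, find the cell of Q containing i, remove the entry at that cell from P, and reverse-bump it up through P; the value ejected from row 1 is w(i).

Step i=6: Q has 6 at row 3, column 1; remove 5 from row 3 of P and reverse-bump: 5 enters row 2 and ejects 4; 4 enters row 1 and ejects 3. So w(6) = 3. P is now [[1, 4, 6], [2, 5]].
Step i=5: Q has 5 at row 1, column 3; remove that cell from P, ejecting 6. So w(5) = 6. P is now [[1, 4], [2, 5]].
Step i=4: Q has 4 at row 2, column 2; remove 5 from row 2 of P and reverse-bump: 5 enters row 1 and ejects 4. So w(4) = 4. P is now [[1, 5], [2]].
Step i=3: Q has 3 at row 2, column 1; remove 2 from row 2 of P and reverse-bump: 2 enters row 1 and ejects 1. So w(3) = 1. P is now [[2, 5]].
Step i=2: Q has 2 at row 1, column 2; remove that cell from P, ejecting 5. So w(2) = 5. P is now [[2]].
Step i=1: Q has 1 at row 1, column 1; remove that cell from P, ejecting 2. So w(1) = 2. P is now [].

So w = 2 5 1 4 6 3.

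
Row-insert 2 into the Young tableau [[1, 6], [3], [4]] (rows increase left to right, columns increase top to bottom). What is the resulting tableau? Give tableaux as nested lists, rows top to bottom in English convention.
In row 1, 2 replaces 6 (the leftmost entry greater than 2); 6 is bumped to row 2. 6 is appended to row 2. The new tableau is [[1, 2], [3, 6], [4]].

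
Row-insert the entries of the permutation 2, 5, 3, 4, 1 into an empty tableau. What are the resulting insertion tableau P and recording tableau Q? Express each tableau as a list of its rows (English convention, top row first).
Insert each entry of the permutation into P by Schensted row insertion, recording in Q the position of each new cell.

Insert 2: appended to row 1. P = [[2]].
Insert 5: appended to row 1. P = [[2, 5]].
Insert 3: 3 bumps 5 from row 1; 5 starts row 2. P = [[2, 3], [5]].
Insert 4: appended to row 1. P = [[2, 3, 4], [5]].
Insert 1: 1 bumps 2 from row 1; 2 bumps 5 from row 2; 5 starts row 3. P = [[1, 3, 4], [2], [5]].

So P = [[1, 3, 4], [2], [5]], Q = [[1, 2, 4], [3], [5]].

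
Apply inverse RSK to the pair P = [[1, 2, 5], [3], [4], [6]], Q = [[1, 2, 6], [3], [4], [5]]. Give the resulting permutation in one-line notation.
Reverse the RSK construction: for i from n down to 1, find the cell of Q containing i, remove the entry at that cell from P, and reverse-bump it up through P; the value ejected from row 1 is w(i).

Step i=6: Q has 6 at row 1, column 3; remove that cell from P, ejecting 5. So w(6) = 5. P is now [[1, 2], [3], [4], [6]].
Step i=5: Q has 5 at row 4, column 1; remove 6 from row 4 of P and reverse-bump: 6 enters row 3 and ejects 4; 4 enters row 2 and ejects 3; 3 enters row 1 and ejects 2. So w(5) = 2. P is now [[1, 3], [4], [6]].
Step i=4: Q has 4 at row 3, column 1; remove 6 from row 3 of P and reverse-bump: 6 enters row 2 and ejects 4; 4 enters row 1 and ejects 3. So w(4) = 3. P is now [[1, 4], [6]].
Step i=3: Q has 3 at row 2, column 1; remove 6 from row 2 of P and reverse-bump: 6 enters row 1 and ejects 4. So w(3) = 4. P is now [[1, 6]].
Step i=2: Q has 2 at row 1, column 2; remove that cell from P, ejecting 6. So w(2) = 6. P is now [[1]].
Step i=1: Q has 1 at row 1, column 1; remove that cell from P, ejecting 1. So w(1) = 1. P is now [].

So w = 1 6 4 3 2 5.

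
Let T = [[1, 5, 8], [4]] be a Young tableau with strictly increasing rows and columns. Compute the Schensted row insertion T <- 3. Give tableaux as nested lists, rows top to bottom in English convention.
[[1, 3, 8], [4, 5]]

In row 1, 3 replaces 5 (the leftmost entry greater than 3); 5 is bumped to row 2. 5 is appended to row 2. The new tableau is [[1, 3, 8], [4, 5]].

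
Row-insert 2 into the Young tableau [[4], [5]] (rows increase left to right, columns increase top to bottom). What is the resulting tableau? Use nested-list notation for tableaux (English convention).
In row 1, 2 replaces 4 (the leftmost entry greater than 2); 4 is bumped to row 2. In row 2, 4 replaces 5 (the leftmost entry greater than 4); 5 is bumped to row 3. 5 starts a new row 3. The new tableau is [[2], [4], [5]].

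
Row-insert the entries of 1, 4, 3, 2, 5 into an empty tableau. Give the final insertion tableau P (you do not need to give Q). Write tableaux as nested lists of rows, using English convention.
P = [[1, 2, 5], [3], [4]]

Insert 1: appended to row 1. P = [[1]].
Insert 4: appended to row 1. P = [[1, 4]].
Insert 3: 3 bumps 4 from row 1; 4 starts row 2. P = [[1, 3], [4]].
Insert 2: 2 bumps 3 from row 1; 3 bumps 4 from row 2; 4 starts row 3. P = [[1, 2], [3], [4]].
Insert 5: appended to row 1. P = [[1, 2, 5], [3], [4]].

So P = [[1, 2, 5], [3], [4]].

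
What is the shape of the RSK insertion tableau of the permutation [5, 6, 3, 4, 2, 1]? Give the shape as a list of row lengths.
Row-insert each entry into an empty tableau.

After inserting 5: P = [[5]].
After inserting 6: P = [[5, 6]].
After inserting 3: P = [[3, 6], [5]].
After inserting 4: P = [[3, 4], [5, 6]].
After inserting 2: P = [[2, 4], [3, 6], [5]].
After inserting 1: P = [[1, 4], [2, 6], [3], [5]].

The final insertion tableau P = [[1, 4], [2, 6], [3], [5]] has shape [2, 2, 1, 1].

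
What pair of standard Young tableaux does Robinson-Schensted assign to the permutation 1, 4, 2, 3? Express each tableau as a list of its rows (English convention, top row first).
Insert each entry of the permutation into P by Schensted row insertion, recording in Q the position of each new cell.

After inserting 1: P = [[1]].
After inserting 4: P = [[1, 4]].
After inserting 2: P = [[1, 2], [4]].
After inserting 3: P = [[1, 2, 3], [4]].

So P = [[1, 2, 3], [4]], Q = [[1, 2, 4], [3]].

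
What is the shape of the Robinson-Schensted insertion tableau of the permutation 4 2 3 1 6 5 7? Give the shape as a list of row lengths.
[4, 2, 1]

Row-insert each entry into an empty tableau.

After inserting 4: P = [[4]].
After inserting 2: P = [[2], [4]].
After inserting 3: P = [[2, 3], [4]].
After inserting 1: P = [[1, 3], [2], [4]].
After inserting 6: P = [[1, 3, 6], [2], [4]].
After inserting 5: P = [[1, 3, 5], [2, 6], [4]].
After inserting 7: P = [[1, 3, 5, 7], [2, 6], [4]].

The final insertion tableau P = [[1, 3, 5, 7], [2, 6], [4]] has shape [4, 2, 1].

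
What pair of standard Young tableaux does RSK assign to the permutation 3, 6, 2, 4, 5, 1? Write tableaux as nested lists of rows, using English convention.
P = [[1, 4, 5], [2, 6], [3]], Q = [[1, 2, 5], [3, 4], [6]]

Insert each entry of the permutation into P by Schensted row insertion, recording in Q the position of each new cell.

Insert 3: appended to row 1. P = [[3]].
Insert 6: appended to row 1. P = [[3, 6]].
Insert 2: 2 bumps 3 from row 1; 3 starts row 2. P = [[2, 6], [3]].
Insert 4: 4 bumps 6 from row 1; 6 appends to row 2. P = [[2, 4], [3, 6]].
Insert 5: appended to row 1. P = [[2, 4, 5], [3, 6]].
Insert 1: 1 bumps 2 from row 1; 2 bumps 3 from row 2; 3 starts row 3. P = [[1, 4, 5], [2, 6], [3]].

So P = [[1, 4, 5], [2, 6], [3]], Q = [[1, 2, 5], [3, 4], [6]].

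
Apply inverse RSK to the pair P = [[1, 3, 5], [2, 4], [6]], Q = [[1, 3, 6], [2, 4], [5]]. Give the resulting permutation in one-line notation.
2 1 6 4 3 5

Reverse the RSK construction: for i from n down to 1, find the cell of Q containing i, remove the entry at that cell from P, and reverse-bump it up through P; the value ejected from row 1 is w(i).

Step i=6: Q has 6 at row 1, column 3; remove that cell from P, ejecting 5. So w(6) = 5. P is now [[1, 3], [2, 4], [6]].
Step i=5: Q has 5 at row 3, column 1; remove 6 from row 3 of P and reverse-bump: 6 enters row 2 and ejects 4; 4 enters row 1 and ejects 3. So w(5) = 3. P is now [[1, 4], [2, 6]].
Step i=4: Q has 4 at row 2, column 2; remove 6 from row 2 of P and reverse-bump: 6 enters row 1 and ejects 4. So w(4) = 4. P is now [[1, 6], [2]].
Step i=3: Q has 3 at row 1, column 2; remove that cell from P, ejecting 6. So w(3) = 6. P is now [[1], [2]].
Step i=2: Q has 2 at row 2, column 1; remove 2 from row 2 of P and reverse-bump: 2 enters row 1 and ejects 1. So w(2) = 1. P is now [[2]].
Step i=1: Q has 1 at row 1, column 1; remove that cell from P, ejecting 2. So w(1) = 2. P is now [].

So w = 2 1 6 4 3 5.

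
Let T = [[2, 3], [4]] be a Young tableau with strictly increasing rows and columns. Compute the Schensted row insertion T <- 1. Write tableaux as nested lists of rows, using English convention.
[[1, 3], [2], [4]]

In row 1, 1 replaces 2 (the leftmost entry greater than 1); 2 is bumped to row 2. In row 2, 2 replaces 4 (the leftmost entry greater than 2); 4 is bumped to row 3. 4 starts a new row 3. The new tableau is [[1, 3], [2], [4]].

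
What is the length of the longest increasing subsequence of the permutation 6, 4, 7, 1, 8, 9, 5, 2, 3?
4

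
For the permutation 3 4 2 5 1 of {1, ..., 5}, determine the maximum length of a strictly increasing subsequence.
3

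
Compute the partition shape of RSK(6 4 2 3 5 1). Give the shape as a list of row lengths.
Row-insert each entry into an empty tableau.

After inserting 6: P = [[6]].
After inserting 4: P = [[4], [6]].
After inserting 2: P = [[2], [4], [6]].
After inserting 3: P = [[2, 3], [4], [6]].
After inserting 5: P = [[2, 3, 5], [4], [6]].
After inserting 1: P = [[1, 3, 5], [2], [4], [6]].

The final insertion tableau P = [[1, 3, 5], [2], [4], [6]] has shape [3, 1, 1, 1].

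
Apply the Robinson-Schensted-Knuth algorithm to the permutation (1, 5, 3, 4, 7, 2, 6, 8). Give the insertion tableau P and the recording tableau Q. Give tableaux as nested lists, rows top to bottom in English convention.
Insert each entry of the permutation into P by Schensted row insertion, recording in Q the position of each new cell.

After inserting 1: P = [[1]].
After inserting 5: P = [[1, 5]].
After inserting 3: P = [[1, 3], [5]].
After inserting 4: P = [[1, 3, 4], [5]].
After inserting 7: P = [[1, 3, 4, 7], [5]].
After inserting 2: P = [[1, 2, 4, 7], [3], [5]].
After inserting 6: P = [[1, 2, 4, 6], [3, 7], [5]].
After inserting 8: P = [[1, 2, 4, 6, 8], [3, 7], [5]].

So P = [[1, 2, 4, 6, 8], [3, 7], [5]], Q = [[1, 2, 4, 5, 8], [3, 7], [6]].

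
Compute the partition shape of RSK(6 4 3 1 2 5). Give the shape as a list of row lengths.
[3, 1, 1, 1]

Row-insert each entry into an empty tableau.

After inserting 6: P = [[6]].
After inserting 4: P = [[4], [6]].
After inserting 3: P = [[3], [4], [6]].
After inserting 1: P = [[1], [3], [4], [6]].
After inserting 2: P = [[1, 2], [3], [4], [6]].
After inserting 5: P = [[1, 2, 5], [3], [4], [6]].

The final insertion tableau P = [[1, 2, 5], [3], [4], [6]] has shape [3, 1, 1, 1].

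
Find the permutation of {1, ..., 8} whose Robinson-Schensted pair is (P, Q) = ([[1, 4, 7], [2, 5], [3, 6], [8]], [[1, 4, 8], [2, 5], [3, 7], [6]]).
Reverse the RSK construction: for i from n down to 1, find the cell of Q containing i, remove the entry at that cell from P, and reverse-bump it up through P; the value ejected from row 1 is w(i).

Step i=8: Q has 8 at row 1, column 3; remove that cell from P, ejecting 7. So w(8) = 7. P is now [[1, 4], [2, 5], [3, 6], [8]].
Step i=7: Q has 7 at row 3, column 2; remove 6 from row 3 of P and reverse-bump: 6 enters row 2 and ejects 5; 5 enters row 1 and ejects 4. So w(7) = 4. P is now [[1, 5], [2, 6], [3], [8]].
Step i=6: Q has 6 at row 4, column 1; remove 8 from row 4 of P and reverse-bump: 8 enters row 3 and ejects 3; 3 enters row 2 and ejects 2; 2 enters row 1 and ejects 1. So w(6) = 1. P is now [[2, 5], [3, 6], [8]].
Step i=5: Q has 5 at row 2, column 2; remove 6 from row 2 of P and reverse-bump: 6 enters row 1 and ejects 5. So w(5) = 5. P is now [[2, 6], [3], [8]].
Step i=4: Q has 4 at row 1, column 2; remove that cell from P, ejecting 6. So w(4) = 6. P is now [[2], [3], [8]].
Step i=3: Q has 3 at row 3, column 1; remove 8 from row 3 of P and reverse-bump: 8 enters row 2 and ejects 3; 3 enters row 1 and ejects 2. So w(3) = 2. P is now [[3], [8]].
Step i=2: Q has 2 at row 2, column 1; remove 8 from row 2 of P and reverse-bump: 8 enters row 1 and ejects 3. So w(2) = 3. P is now [[8]].
Step i=1: Q has 1 at row 1, column 1; remove that cell from P, ejecting 8. So w(1) = 8. P is now [].

So w = 8 3 2 6 5 1 4 7.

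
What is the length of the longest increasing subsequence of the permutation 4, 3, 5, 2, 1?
2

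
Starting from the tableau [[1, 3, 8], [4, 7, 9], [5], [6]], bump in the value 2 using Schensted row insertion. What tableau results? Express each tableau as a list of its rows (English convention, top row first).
In row 1, 2 replaces 3 (the leftmost entry greater than 2); 3 is bumped to row 2. In row 2, 3 replaces 4 (the leftmost entry greater than 3); 4 is bumped to row 3. In row 3, 4 replaces 5 (the leftmost entry greater than 4); 5 is bumped to row 4. In row 4, 5 replaces 6 (the leftmost entry greater than 5); 6 is bumped to row 5. 6 starts a new row 5. The new tableau is [[1, 2, 8], [3, 7, 9], [4], [5], [6]].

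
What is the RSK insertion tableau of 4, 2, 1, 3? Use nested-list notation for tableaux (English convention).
P = [[1, 3], [2], [4]]

After inserting 4: P = [[4]].
After inserting 2: P = [[2], [4]].
After inserting 1: P = [[1], [2], [4]].
After inserting 3: P = [[1, 3], [2], [4]].

So P = [[1, 3], [2], [4]].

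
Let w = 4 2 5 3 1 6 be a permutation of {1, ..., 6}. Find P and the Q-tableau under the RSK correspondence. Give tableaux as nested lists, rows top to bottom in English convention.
P = [[1, 3, 6], [2, 5], [4]], Q = [[1, 3, 6], [2, 4], [5]]

Insert each entry of the permutation into P by Schensted row insertion, recording in Q the position of each new cell.

Insert 4: appended to row 1. P = [[4]], Q = [[1]].
Insert 2: 2 bumps 4 from row 1; 4 starts row 2. P = [[2], [4]], Q = [[1], [2]].
Insert 5: appended to row 1. P = [[2, 5], [4]], Q = [[1, 3], [2]].
Insert 3: 3 bumps 5 from row 1; 5 appends to row 2. P = [[2, 3], [4, 5]], Q = [[1, 3], [2, 4]].
Insert 1: 1 bumps 2 from row 1; 2 bumps 4 from row 2; 4 starts row 3. P = [[1, 3], [2, 5], [4]], Q = [[1, 3], [2, 4], [5]].
Insert 6: appended to row 1. P = [[1, 3, 6], [2, 5], [4]], Q = [[1, 3, 6], [2, 4], [5]].

So P = [[1, 3, 6], [2, 5], [4]], Q = [[1, 3, 6], [2, 4], [5]].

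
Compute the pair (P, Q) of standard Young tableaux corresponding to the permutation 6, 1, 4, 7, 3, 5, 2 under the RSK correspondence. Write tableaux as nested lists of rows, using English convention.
Insert each entry of the permutation into P by Schensted row insertion, recording in Q the position of each new cell.

Insert 6: appended to row 1. P = [[6]].
Insert 1: 1 bumps 6 from row 1; 6 starts row 2. P = [[1], [6]].
Insert 4: appended to row 1. P = [[1, 4], [6]].
Insert 7: appended to row 1. P = [[1, 4, 7], [6]].
Insert 3: 3 bumps 4 from row 1; 4 bumps 6 from row 2; 6 starts row 3. P = [[1, 3, 7], [4], [6]].
Insert 5: 5 bumps 7 from row 1; 7 appends to row 2. P = [[1, 3, 5], [4, 7], [6]].
Insert 2: 2 bumps 3 from row 1; 3 bumps 4 from row 2; 4 bumps 6 from row 3; 6 starts row 4. P = [[1, 2, 5], [3, 7], [4], [6]].

So P = [[1, 2, 5], [3, 7], [4], [6]], Q = [[1, 3, 4], [2, 6], [5], [7]].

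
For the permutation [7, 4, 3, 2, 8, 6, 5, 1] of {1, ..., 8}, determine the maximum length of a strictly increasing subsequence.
2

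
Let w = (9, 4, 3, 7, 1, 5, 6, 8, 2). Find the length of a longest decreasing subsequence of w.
4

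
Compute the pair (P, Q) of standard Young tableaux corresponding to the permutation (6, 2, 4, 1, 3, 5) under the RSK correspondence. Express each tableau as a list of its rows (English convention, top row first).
Insert each entry of the permutation into P by Schensted row insertion, recording in Q the position of each new cell.

Insert 6: appended to row 1. P = [[6]], Q = [[1]].
Insert 2: 2 bumps 6 from row 1; 6 starts row 2. P = [[2], [6]], Q = [[1], [2]].
Insert 4: appended to row 1. P = [[2, 4], [6]], Q = [[1, 3], [2]].
Insert 1: 1 bumps 2 from row 1; 2 bumps 6 from row 2; 6 starts row 3. P = [[1, 4], [2], [6]], Q = [[1, 3], [2], [4]].
Insert 3: 3 bumps 4 from row 1; 4 appends to row 2. P = [[1, 3], [2, 4], [6]], Q = [[1, 3], [2, 5], [4]].
Insert 5: appended to row 1. P = [[1, 3, 5], [2, 4], [6]], Q = [[1, 3, 6], [2, 5], [4]].

So P = [[1, 3, 5], [2, 4], [6]], Q = [[1, 3, 6], [2, 5], [4]].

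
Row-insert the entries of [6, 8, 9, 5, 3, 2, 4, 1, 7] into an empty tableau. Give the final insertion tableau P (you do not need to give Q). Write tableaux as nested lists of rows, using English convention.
Insert 6: appended to row 1. P = [[6]].
Insert 8: appended to row 1. P = [[6, 8]].
Insert 9: appended to row 1. P = [[6, 8, 9]].
Insert 5: 5 bumps 6 from row 1; 6 starts row 2. P = [[5, 8, 9], [6]].
Insert 3: 3 bumps 5 from row 1; 5 bumps 6 from row 2; 6 starts row 3. P = [[3, 8, 9], [5], [6]].
Insert 2: 2 bumps 3 from row 1; 3 bumps 5 from row 2; 5 bumps 6 from row 3; 6 starts row 4. P = [[2, 8, 9], [3], [5], [6]].
Insert 4: 4 bumps 8 from row 1; 8 appends to row 2. P = [[2, 4, 9], [3, 8], [5], [6]].
Insert 1: 1 bumps 2 from row 1; 2 bumps 3 from row 2; 3 bumps 5 from row 3; 5 bumps 6 from row 4; 6 starts row 5. P = [[1, 4, 9], [2, 8], [3], [5], [6]].
Insert 7: 7 bumps 9 from row 1; 9 appends to row 2. P = [[1, 4, 7], [2, 8, 9], [3], [5], [6]].

So P = [[1, 4, 7], [2, 8, 9], [3], [5], [6]].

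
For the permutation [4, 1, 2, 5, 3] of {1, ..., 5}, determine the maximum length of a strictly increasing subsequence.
3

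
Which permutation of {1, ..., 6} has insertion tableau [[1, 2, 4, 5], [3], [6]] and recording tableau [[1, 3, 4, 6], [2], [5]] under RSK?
Reverse the RSK construction: for i from n down to 1, find the cell of Q containing i, remove the entry at that cell from P, and reverse-bump it up through P; the value ejected from row 1 is w(i).

Step i=6: Q has 6 at row 1, column 4; remove that cell from P, ejecting 5. So w(6) = 5. P is now [[1, 2, 4], [3], [6]].
Step i=5: Q has 5 at row 3, column 1; remove 6 from row 3 of P and reverse-bump: 6 enters row 2 and ejects 3; 3 enters row 1 and ejects 2. So w(5) = 2. P is now [[1, 3, 4], [6]].
Step i=4: Q has 4 at row 1, column 3; remove that cell from P, ejecting 4. So w(4) = 4. P is now [[1, 3], [6]].
Step i=3: Q has 3 at row 1, column 2; remove that cell from P, ejecting 3. So w(3) = 3. P is now [[1], [6]].
Step i=2: Q has 2 at row 2, column 1; remove 6 from row 2 of P and reverse-bump: 6 enters row 1 and ejects 1. So w(2) = 1. P is now [[6]].
Step i=1: Q has 1 at row 1, column 1; remove that cell from P, ejecting 6. So w(1) = 6. P is now [].

So w = 6 1 3 4 2 5.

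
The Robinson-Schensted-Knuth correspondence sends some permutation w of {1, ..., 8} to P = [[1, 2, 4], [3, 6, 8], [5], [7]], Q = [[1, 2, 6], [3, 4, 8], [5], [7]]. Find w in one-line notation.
Reverse RSK: for i = n, n-1, ..., 1, locate i in Q, remove the corresponding corner cell from P, and reverse-bump its entry up through P; the value ejected from row 1 is w(i).

So w = 5 7 1 6 3 8 2 4.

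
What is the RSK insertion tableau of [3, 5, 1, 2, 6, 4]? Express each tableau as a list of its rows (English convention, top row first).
P = [[1, 2, 4], [3, 5, 6]]

Insert 3: appended to row 1. P = [[3]].
Insert 5: appended to row 1. P = [[3, 5]].
Insert 1: 1 bumps 3 from row 1; 3 starts row 2. P = [[1, 5], [3]].
Insert 2: 2 bumps 5 from row 1; 5 appends to row 2. P = [[1, 2], [3, 5]].
Insert 6: appended to row 1. P = [[1, 2, 6], [3, 5]].
Insert 4: 4 bumps 6 from row 1; 6 appends to row 2. P = [[1, 2, 4], [3, 5, 6]].

So P = [[1, 2, 4], [3, 5, 6]].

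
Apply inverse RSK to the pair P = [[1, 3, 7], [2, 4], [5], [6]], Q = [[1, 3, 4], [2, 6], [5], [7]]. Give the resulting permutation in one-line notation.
Reverse the RSK construction: for i from n down to 1, find the cell of Q containing i, remove the entry at that cell from P, and reverse-bump it up through P; the value ejected from row 1 is w(i).

Step i=7: Q has 7 at row 4, column 1; remove 6 from row 4 of P and reverse-bump: 6 enters row 3 and ejects 5; 5 enters row 2 and ejects 4; 4 enters row 1 and ejects 3. So w(7) = 3. P is now [[1, 4, 7], [2, 5], [6]].
Step i=6: Q has 6 at row 2, column 2; remove 5 from row 2 of P and reverse-bump: 5 enters row 1 and ejects 4. So w(6) = 4. P is now [[1, 5, 7], [2], [6]].
Step i=5: Q has 5 at row 3, column 1; remove 6 from row 3 of P and reverse-bump: 6 enters row 2 and ejects 2; 2 enters row 1 and ejects 1. So w(5) = 1. P is now [[2, 5, 7], [6]].
Step i=4: Q has 4 at row 1, column 3; remove that cell from P, ejecting 7. So w(4) = 7. P is now [[2, 5], [6]].
Step i=3: Q has 3 at row 1, column 2; remove that cell from P, ejecting 5. So w(3) = 5. P is now [[2], [6]].
Step i=2: Q has 2 at row 2, column 1; remove 6 from row 2 of P and reverse-bump: 6 enters row 1 and ejects 2. So w(2) = 2. P is now [[6]].
Step i=1: Q has 1 at row 1, column 1; remove that cell from P, ejecting 6. So w(1) = 6. P is now [].

So w = 6 2 5 7 1 4 3.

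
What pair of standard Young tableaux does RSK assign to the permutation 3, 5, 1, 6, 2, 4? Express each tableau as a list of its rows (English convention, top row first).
P = [[1, 2, 4], [3, 5, 6]], Q = [[1, 2, 4], [3, 5, 6]]

Insert each entry of the permutation into P by Schensted row insertion, recording in Q the position of each new cell.

After inserting 3: P = [[3]].
After inserting 5: P = [[3, 5]].
After inserting 1: P = [[1, 5], [3]].
After inserting 6: P = [[1, 5, 6], [3]].
After inserting 2: P = [[1, 2, 6], [3, 5]].
After inserting 4: P = [[1, 2, 4], [3, 5, 6]].

So P = [[1, 2, 4], [3, 5, 6]], Q = [[1, 2, 4], [3, 5, 6]].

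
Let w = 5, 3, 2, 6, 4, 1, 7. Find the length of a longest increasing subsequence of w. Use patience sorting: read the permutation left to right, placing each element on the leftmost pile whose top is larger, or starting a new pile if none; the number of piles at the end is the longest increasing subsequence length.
3

5: new pile. tops = [5]
3: onto pile 1 (replacing 5). tops = [3]
2: onto pile 1 (replacing 3). tops = [2]
6: new pile. tops = [2, 6]
4: onto pile 2 (replacing 6). tops = [2, 4]
1: onto pile 1 (replacing 2). tops = [1, 4]
7: new pile. tops = [1, 4, 7]

3 piles, so the longest increasing subsequence has length 3.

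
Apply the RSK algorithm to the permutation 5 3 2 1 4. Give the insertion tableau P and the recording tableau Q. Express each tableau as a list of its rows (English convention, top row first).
Insert each entry of the permutation into P by Schensted row insertion, recording in Q the position of each new cell.

Insert 5: appended to row 1. P = [[5]].
Insert 3: 3 bumps 5 from row 1; 5 starts row 2. P = [[3], [5]].
Insert 2: 2 bumps 3 from row 1; 3 bumps 5 from row 2; 5 starts row 3. P = [[2], [3], [5]].
Insert 1: 1 bumps 2 from row 1; 2 bumps 3 from row 2; 3 bumps 5 from row 3; 5 starts row 4. P = [[1], [2], [3], [5]].
Insert 4: appended to row 1. P = [[1, 4], [2], [3], [5]].

So P = [[1, 4], [2], [3], [5]], Q = [[1, 5], [2], [3], [4]].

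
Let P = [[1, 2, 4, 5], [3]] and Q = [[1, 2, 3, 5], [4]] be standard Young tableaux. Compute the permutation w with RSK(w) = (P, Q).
1 3 4 2 5

Reverse the RSK construction: for i from n down to 1, find the cell of Q containing i, remove the entry at that cell from P, and reverse-bump it up through P; the value ejected from row 1 is w(i).

Step i=5: Q has 5 at row 1, column 4; remove that cell from P, ejecting 5. So w(5) = 5. P is now [[1, 2, 4], [3]].
Step i=4: Q has 4 at row 2, column 1; remove 3 from row 2 of P and reverse-bump: 3 enters row 1 and ejects 2. So w(4) = 2. P is now [[1, 3, 4]].
Step i=3: Q has 3 at row 1, column 3; remove that cell from P, ejecting 4. So w(3) = 4. P is now [[1, 3]].
Step i=2: Q has 2 at row 1, column 2; remove that cell from P, ejecting 3. So w(2) = 3. P is now [[1]].
Step i=1: Q has 1 at row 1, column 1; remove that cell from P, ejecting 1. So w(1) = 1. P is now [].

So w = 1 3 4 2 5.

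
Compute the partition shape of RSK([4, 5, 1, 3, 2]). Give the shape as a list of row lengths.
[2, 2, 1]

Row-insert each entry into an empty tableau.

After inserting 4: P = [[4]].
After inserting 5: P = [[4, 5]].
After inserting 1: P = [[1, 5], [4]].
After inserting 3: P = [[1, 3], [4, 5]].
After inserting 2: P = [[1, 2], [3, 5], [4]].

The final insertion tableau P = [[1, 2], [3, 5], [4]] has shape [2, 2, 1].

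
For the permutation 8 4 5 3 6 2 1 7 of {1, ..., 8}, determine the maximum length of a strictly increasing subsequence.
4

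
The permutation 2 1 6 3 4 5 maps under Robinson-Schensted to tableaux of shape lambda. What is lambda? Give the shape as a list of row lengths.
Row-insert each entry into an empty tableau.

After inserting 2: P = [[2]].
After inserting 1: P = [[1], [2]].
After inserting 6: P = [[1, 6], [2]].
After inserting 3: P = [[1, 3], [2, 6]].
After inserting 4: P = [[1, 3, 4], [2, 6]].
After inserting 5: P = [[1, 3, 4, 5], [2, 6]].

The final insertion tableau P = [[1, 3, 4, 5], [2, 6]] has shape [4, 2].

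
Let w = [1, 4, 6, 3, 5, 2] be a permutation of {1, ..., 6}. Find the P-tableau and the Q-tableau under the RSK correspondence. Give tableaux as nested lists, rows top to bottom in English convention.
P = [[1, 2, 5], [3, 6], [4]], Q = [[1, 2, 3], [4, 5], [6]]

Insert each entry of the permutation into P by Schensted row insertion, recording in Q the position of each new cell.

Insert 1: appended to row 1. P = [[1]], Q = [[1]].
Insert 4: appended to row 1. P = [[1, 4]], Q = [[1, 2]].
Insert 6: appended to row 1. P = [[1, 4, 6]], Q = [[1, 2, 3]].
Insert 3: 3 bumps 4 from row 1; 4 starts row 2. P = [[1, 3, 6], [4]], Q = [[1, 2, 3], [4]].
Insert 5: 5 bumps 6 from row 1; 6 appends to row 2. P = [[1, 3, 5], [4, 6]], Q = [[1, 2, 3], [4, 5]].
Insert 2: 2 bumps 3 from row 1; 3 bumps 4 from row 2; 4 starts row 3. P = [[1, 2, 5], [3, 6], [4]], Q = [[1, 2, 3], [4, 5], [6]].

So P = [[1, 2, 5], [3, 6], [4]], Q = [[1, 2, 3], [4, 5], [6]].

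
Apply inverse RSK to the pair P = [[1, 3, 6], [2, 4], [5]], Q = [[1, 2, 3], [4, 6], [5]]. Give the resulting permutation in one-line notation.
2 5 6 4 1 3

Reverse the RSK construction: for i from n down to 1, find the cell of Q containing i, remove the entry at that cell from P, and reverse-bump it up through P; the value ejected from row 1 is w(i).

Step i=6: Q has 6 at row 2, column 2; remove 4 from row 2 of P and reverse-bump: 4 enters row 1 and ejects 3. So w(6) = 3. P is now [[1, 4, 6], [2], [5]].
Step i=5: Q has 5 at row 3, column 1; remove 5 from row 3 of P and reverse-bump: 5 enters row 2 and ejects 2; 2 enters row 1 and ejects 1. So w(5) = 1. P is now [[2, 4, 6], [5]].
Step i=4: Q has 4 at row 2, column 1; remove 5 from row 2 of P and reverse-bump: 5 enters row 1 and ejects 4. So w(4) = 4. P is now [[2, 5, 6]].
Step i=3: Q has 3 at row 1, column 3; remove that cell from P, ejecting 6. So w(3) = 6. P is now [[2, 5]].
Step i=2: Q has 2 at row 1, column 2; remove that cell from P, ejecting 5. So w(2) = 5. P is now [[2]].
Step i=1: Q has 1 at row 1, column 1; remove that cell from P, ejecting 2. So w(1) = 2. P is now [].

So w = 2 5 6 4 1 3.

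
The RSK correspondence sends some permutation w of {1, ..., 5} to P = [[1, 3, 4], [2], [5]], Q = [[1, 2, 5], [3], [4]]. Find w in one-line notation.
2 5 3 1 4

Reverse the RSK construction: for i from n down to 1, find the cell of Q containing i, remove the entry at that cell from P, and reverse-bump it up through P; the value ejected from row 1 is w(i).

Step i=5: Q has 5 at row 1, column 3; remove that cell from P, ejecting 4. So w(5) = 4. P is now [[1, 3], [2], [5]].
Step i=4: Q has 4 at row 3, column 1; remove 5 from row 3 of P and reverse-bump: 5 enters row 2 and ejects 2; 2 enters row 1 and ejects 1. So w(4) = 1. P is now [[2, 3], [5]].
Step i=3: Q has 3 at row 2, column 1; remove 5 from row 2 of P and reverse-bump: 5 enters row 1 and ejects 3. So w(3) = 3. P is now [[2, 5]].
Step i=2: Q has 2 at row 1, column 2; remove that cell from P, ejecting 5. So w(2) = 5. P is now [[2]].
Step i=1: Q has 1 at row 1, column 1; remove that cell from P, ejecting 2. So w(1) = 2. P is now [].

So w = 2 5 3 1 4.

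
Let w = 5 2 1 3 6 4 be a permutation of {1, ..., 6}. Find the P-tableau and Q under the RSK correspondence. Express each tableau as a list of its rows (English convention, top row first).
Insert each entry of the permutation into P by Schensted row insertion, recording in Q the position of each new cell.

Insert 5: appended to row 1. P = [[5]], Q = [[1]].
Insert 2: 2 bumps 5 from row 1; 5 starts row 2. P = [[2], [5]], Q = [[1], [2]].
Insert 1: 1 bumps 2 from row 1; 2 bumps 5 from row 2; 5 starts row 3. P = [[1], [2], [5]], Q = [[1], [2], [3]].
Insert 3: appended to row 1. P = [[1, 3], [2], [5]], Q = [[1, 4], [2], [3]].
Insert 6: appended to row 1. P = [[1, 3, 6], [2], [5]], Q = [[1, 4, 5], [2], [3]].
Insert 4: 4 bumps 6 from row 1; 6 appends to row 2. P = [[1, 3, 4], [2, 6], [5]], Q = [[1, 4, 5], [2, 6], [3]].

So P = [[1, 3, 4], [2, 6], [5]], Q = [[1, 4, 5], [2, 6], [3]].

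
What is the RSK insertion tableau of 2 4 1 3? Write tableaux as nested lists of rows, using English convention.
Insert 2: appended to row 1. P = [[2]].
Insert 4: appended to row 1. P = [[2, 4]].
Insert 1: 1 bumps 2 from row 1; 2 starts row 2. P = [[1, 4], [2]].
Insert 3: 3 bumps 4 from row 1; 4 appends to row 2. P = [[1, 3], [2, 4]].

So P = [[1, 3], [2, 4]].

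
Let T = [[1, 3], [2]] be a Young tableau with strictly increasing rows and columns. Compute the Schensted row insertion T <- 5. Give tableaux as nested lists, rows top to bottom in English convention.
5 is larger than every entry of row 1, so it is appended to row 1. The new tableau is [[1, 3, 5], [2]].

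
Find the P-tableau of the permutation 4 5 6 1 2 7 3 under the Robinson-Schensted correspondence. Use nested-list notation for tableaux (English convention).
After inserting 4: P = [[4]].
After inserting 5: P = [[4, 5]].
After inserting 6: P = [[4, 5, 6]].
After inserting 1: P = [[1, 5, 6], [4]].
After inserting 2: P = [[1, 2, 6], [4, 5]].
After inserting 7: P = [[1, 2, 6, 7], [4, 5]].
After inserting 3: P = [[1, 2, 3, 7], [4, 5, 6]].

So P = [[1, 2, 3, 7], [4, 5, 6]].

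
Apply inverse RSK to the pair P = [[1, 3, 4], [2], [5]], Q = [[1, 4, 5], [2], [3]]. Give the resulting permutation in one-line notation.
Reverse the RSK construction: for i from n down to 1, find the cell of Q containing i, remove the entry at that cell from P, and reverse-bump it up through P; the value ejected from row 1 is w(i).

Step i=5: Q has 5 at row 1, column 3; remove that cell from P, ejecting 4. So w(5) = 4. P is now [[1, 3], [2], [5]].
Step i=4: Q has 4 at row 1, column 2; remove that cell from P, ejecting 3. So w(4) = 3. P is now [[1], [2], [5]].
Step i=3: Q has 3 at row 3, column 1; remove 5 from row 3 of P and reverse-bump: 5 enters row 2 and ejects 2; 2 enters row 1 and ejects 1. So w(3) = 1. P is now [[2], [5]].
Step i=2: Q has 2 at row 2, column 1; remove 5 from row 2 of P and reverse-bump: 5 enters row 1 and ejects 2. So w(2) = 2. P is now [[5]].
Step i=1: Q has 1 at row 1, column 1; remove that cell from P, ejecting 5. So w(1) = 5. P is now [].

So w = 5 2 1 3 4.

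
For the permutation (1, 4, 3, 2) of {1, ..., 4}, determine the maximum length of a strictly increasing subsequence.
2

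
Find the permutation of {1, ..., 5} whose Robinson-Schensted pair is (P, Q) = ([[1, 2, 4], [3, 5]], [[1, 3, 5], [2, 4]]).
3 1 5 2 4

Reverse the RSK construction: for i from n down to 1, find the cell of Q containing i, remove the entry at that cell from P, and reverse-bump it up through P; the value ejected from row 1 is w(i).

Step i=5: Q has 5 at row 1, column 3; remove that cell from P, ejecting 4. So w(5) = 4. P is now [[1, 2], [3, 5]].
Step i=4: Q has 4 at row 2, column 2; remove 5 from row 2 of P and reverse-bump: 5 enters row 1 and ejects 2. So w(4) = 2. P is now [[1, 5], [3]].
Step i=3: Q has 3 at row 1, column 2; remove that cell from P, ejecting 5. So w(3) = 5. P is now [[1], [3]].
Step i=2: Q has 2 at row 2, column 1; remove 3 from row 2 of P and reverse-bump: 3 enters row 1 and ejects 1. So w(2) = 1. P is now [[3]].
Step i=1: Q has 1 at row 1, column 1; remove that cell from P, ejecting 3. So w(1) = 3. P is now [].

So w = 3 1 5 2 4.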